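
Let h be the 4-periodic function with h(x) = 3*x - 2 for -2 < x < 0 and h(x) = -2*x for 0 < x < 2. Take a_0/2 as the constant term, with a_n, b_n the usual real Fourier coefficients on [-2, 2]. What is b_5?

b_5 = 1/2 ∫_{-2}^{2} h(x) sin(5*pi*x/2) dx.
Split the integral at the breakpoints.
Integrating by parts (boundary term plus one more integral), an antiderivative of (3*x - 2) sin(5*pi*x/2) is -6*x*cos(5*pi*x/2)/(5*pi) + 12*sin(5*pi*x/2)/(25*pi**2) + 4*cos(5*pi*x/2)/(5*pi); evaluating from -2 to 0: ∫_{-2}^{0} (3*x - 2) sin(5*pi*x/2) dx = (4/(5*pi)) - (-16/(5*pi)) = 4/pi.
Integrating by parts (boundary term plus one more integral), an antiderivative of (-2*x) sin(5*pi*x/2) is 4*x*cos(5*pi*x/2)/(5*pi) - 8*sin(5*pi*x/2)/(25*pi**2); evaluating from 0 to 2: ∫_{0}^{2} (-2*x) sin(5*pi*x/2) dx = (-8/(5*pi)) - (0) = -8/(5*pi).
Summing the pieces and multiplying by (1/2) gives b_5 = 6/(5*pi).

6/(5*pi)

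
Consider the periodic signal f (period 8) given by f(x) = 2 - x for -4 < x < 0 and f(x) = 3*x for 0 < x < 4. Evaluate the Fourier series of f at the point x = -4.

x = -4 differs from x = 4 by -1 full period(s), and the series is 8-periodic.
At x = 4 the one-sided limits are f(4^-) = 12 and f(4^+) = 6.
By Dirichlet's theorem the series converges to their average, [(12) + (6)]/2 = 9.

9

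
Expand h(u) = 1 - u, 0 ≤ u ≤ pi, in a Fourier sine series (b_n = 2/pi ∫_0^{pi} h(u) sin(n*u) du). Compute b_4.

1/2

b_4 = 2/pi ∫_0^{pi} (1 - u) sin(4*u) du.
Integrating by parts (boundary term plus one more integral), an antiderivative of (1 - u) sin(4*u) is u*cos(4*u)/4 - sin(4*u)/16 - cos(4*u)/4; evaluating from 0 to pi: ∫_{0}^{pi} (1 - u) sin(4*u) du = (-1/4 + pi/4) - (-1/4) = pi/4.
Hence b_4 = (2/pi)·(pi/4) = 1/2.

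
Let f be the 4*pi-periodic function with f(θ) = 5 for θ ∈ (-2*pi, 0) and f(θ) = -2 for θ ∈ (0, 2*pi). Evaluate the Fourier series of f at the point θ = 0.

3/2

At θ = 0 the one-sided limits are f(0^-) = 5 and f(0^+) = -2.
By Dirichlet's theorem the series converges to their average, [(5) + (-2)]/2 = 3/2.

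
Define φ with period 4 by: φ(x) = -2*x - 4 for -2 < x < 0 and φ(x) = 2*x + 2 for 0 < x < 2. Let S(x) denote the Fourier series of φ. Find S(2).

3

At x = 2 the one-sided limits are φ(2^-) = 6 and φ(2^+) = 0.
By Dirichlet's theorem the series converges to their average, [(6) + (0)]/2 = 3.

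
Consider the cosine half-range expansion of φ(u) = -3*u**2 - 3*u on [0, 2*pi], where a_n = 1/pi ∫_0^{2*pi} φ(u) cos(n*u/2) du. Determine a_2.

a_2 = 1/pi ∫_0^{2*pi} (-3*u**2 - 3*u) cos(u) du.
Integrating by parts twice (tabular method), an antiderivative of (-3*u**2 - 3*u) cos(u) is -3*u**2*sin(u) - 3*u*sin(u) - 6*u*cos(u) + 6*sin(u) - 3*cos(u); evaluating from 0 to 2*pi: ∫_{0}^{2*pi} (-3*u**2 - 3*u) cos(u) du = (-12*pi - 3) - (-3) = -12*pi.
Hence a_2 = (1/pi)·(-12*pi) = -12.

-12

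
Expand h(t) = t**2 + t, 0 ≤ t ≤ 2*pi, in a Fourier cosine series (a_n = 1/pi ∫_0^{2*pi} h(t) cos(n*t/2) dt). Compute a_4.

a_4 = 1/pi ∫_0^{2*pi} (t**2 + t) cos(2*t) dt.
Integrating by parts twice (tabular method), an antiderivative of (t**2 + t) cos(2*t) is t**2*sin(2*t)/2 + t*sin(2*t)/2 + t*cos(2*t)/2 - sin(2*t)/4 + cos(2*t)/4; evaluating from 0 to 2*pi: ∫_{0}^{2*pi} (t**2 + t) cos(2*t) dt = (1/4 + pi) - (1/4) = pi.
Hence a_4 = (1/pi)·(pi) = 1.

1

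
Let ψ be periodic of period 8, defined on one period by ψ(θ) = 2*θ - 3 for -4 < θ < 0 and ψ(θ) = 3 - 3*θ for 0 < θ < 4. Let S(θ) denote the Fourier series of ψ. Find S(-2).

-7

ψ is continuous at θ = -2 with value -7, so the series converges to -7 there.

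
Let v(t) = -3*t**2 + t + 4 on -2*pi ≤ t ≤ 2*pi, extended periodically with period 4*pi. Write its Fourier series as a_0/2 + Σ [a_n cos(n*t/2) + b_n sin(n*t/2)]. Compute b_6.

b_6 = (1/(2*pi)) ∫_{-2*pi}^{2*pi} v(t) sin(3*t) dt.
Integrating by parts twice (tabular method), an antiderivative of (-3*t**2 + t + 4) sin(3*t) is t**2*cos(3*t) - 2*t*sin(3*t)/3 - t*cos(3*t)/3 + sin(3*t)/9 - 14*cos(3*t)/9; evaluating from -2*pi to 2*pi: ∫_{-2*pi}^{2*pi} (-3*t**2 + t + 4) sin(3*t) dt = (-2*pi/3 - 14/9 + 4*pi**2) - (-14/9 + 2*pi/3 + 4*pi**2) = -4*pi/3.
Hence b_6 = (1/(2*pi))·(-4*pi/3) = -2/3.

-2/3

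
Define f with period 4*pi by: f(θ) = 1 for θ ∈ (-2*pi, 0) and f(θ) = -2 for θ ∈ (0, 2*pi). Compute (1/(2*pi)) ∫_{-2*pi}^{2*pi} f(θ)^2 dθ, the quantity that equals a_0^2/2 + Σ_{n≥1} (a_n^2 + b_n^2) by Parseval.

(1/(2*pi)) ∫_{-2*pi}^{2*pi} f(θ)^2 dθ = (1/(2*pi)) · (10*pi) = 5.

5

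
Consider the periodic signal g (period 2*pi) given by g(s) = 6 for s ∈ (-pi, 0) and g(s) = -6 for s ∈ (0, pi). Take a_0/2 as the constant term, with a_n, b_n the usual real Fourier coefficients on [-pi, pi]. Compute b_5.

-24/(5*pi)

b_5 = 1/pi ∫_{-pi}^{pi} g(s) sin(5*s) ds.
g is odd and sin(5*s) is odd, so the integrand is even and b_5 = 2/pi ∫_0^{pi} g(s) sin(5*s) ds.
Directly, an antiderivative of (-6) sin(5*s) is 6*cos(5*s)/5; evaluating from 0 to pi: ∫_{0}^{pi} (-6) sin(5*s) ds = (-6/5) - (6/5) = -12/5.
Hence b_5 = (2/pi)·(-12/5) = -24/(5*pi).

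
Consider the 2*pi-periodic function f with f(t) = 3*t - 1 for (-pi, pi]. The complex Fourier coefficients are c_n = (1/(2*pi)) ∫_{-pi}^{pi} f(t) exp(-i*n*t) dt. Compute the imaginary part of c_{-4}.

Since f is real-valued, Im(c_{-4}) = -(1/(2*pi)) ∫_{-pi}^{pi} f(t) sin(-4*t) dt = b_{4}/2.
Integrating by parts (boundary term plus one more integral), an antiderivative of (3*t - 1) sin(-4*t) is 3*t*cos(4*t)/4 - 3*sin(4*t)/16 - cos(4*t)/4; evaluating from -pi to pi: ∫_{-pi}^{pi} (3*t - 1) sin(-4*t) dt = (-1/4 + 3*pi/4) - (-3*pi/4 - 1/4) = 3*pi/2.
Hence Im(c_{-4}) = (-1/(2*pi))·(3*pi/2) = -3/4.

-3/4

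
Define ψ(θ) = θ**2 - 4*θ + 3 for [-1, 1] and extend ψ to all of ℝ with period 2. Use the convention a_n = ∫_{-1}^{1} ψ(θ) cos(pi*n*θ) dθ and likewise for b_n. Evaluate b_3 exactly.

b_3 = ∫_{-1}^{1} ψ(θ) sin(3*pi*θ) dθ.
Integrating by parts twice (tabular method), an antiderivative of (θ**2 - 4*θ + 3) sin(3*pi*θ) is -θ**2*cos(3*pi*θ)/(3*pi) + 2*θ*sin(3*pi*θ)/(9*pi**2) + 4*θ*cos(3*pi*θ)/(3*pi) - 4*sin(3*pi*θ)/(9*pi**2) - cos(3*pi*θ)/pi + 2*cos(3*pi*θ)/(27*pi**3); evaluating from -1 to 1: ∫_{-1}^{1} (θ**2 - 4*θ + 3) sin(3*pi*θ) dθ = (-2/(27*pi**3)) - (2*(-1 + 36*pi**2)/(27*pi**3)) = -8/(3*pi).
Hence b_3 = -8/(3*pi).

-8/(3*pi)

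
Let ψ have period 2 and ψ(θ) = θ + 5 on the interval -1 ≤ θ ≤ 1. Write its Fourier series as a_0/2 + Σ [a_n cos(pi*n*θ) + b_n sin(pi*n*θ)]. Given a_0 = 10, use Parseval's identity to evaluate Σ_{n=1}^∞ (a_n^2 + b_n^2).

2/3

Parseval: a_0^2/2 + Σ_{n≥1} (a_n^2+b_n^2) = ∫_{-1}^{1} ψ(θ)^2 dθ = 152/3.
Subtract a_0^2/2 = 50: Σ (a_n^2+b_n^2) = 2/3.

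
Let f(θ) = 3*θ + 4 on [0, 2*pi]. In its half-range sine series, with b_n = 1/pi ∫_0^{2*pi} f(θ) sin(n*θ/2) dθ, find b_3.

16/(3*pi) + 4

b_3 = 1/pi ∫_0^{2*pi} (3*θ + 4) sin(3*θ/2) dθ.
Integrating by parts (boundary term plus one more integral), an antiderivative of (3*θ + 4) sin(3*θ/2) is -2*θ*cos(3*θ/2) + 4*sin(3*θ/2)/3 - 8*cos(3*θ/2)/3; evaluating from 0 to 2*pi: ∫_{0}^{2*pi} (3*θ + 4) sin(3*θ/2) dθ = (8/3 + 4*pi) - (-8/3) = 16/3 + 4*pi.
Hence b_3 = (1/pi)·(16/3 + 4*pi) = 16/(3*pi) + 4.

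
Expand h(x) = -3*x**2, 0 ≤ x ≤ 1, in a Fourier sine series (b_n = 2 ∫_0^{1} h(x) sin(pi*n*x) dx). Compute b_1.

-6/pi + 24/pi**3

b_1 = 2 ∫_0^{1} (-3*x**2) sin(pi*x) dx.
Integrating by parts twice (tabular method), an antiderivative of (-3*x**2) sin(pi*x) is 3*x**2*cos(pi*x)/pi - 6*x*sin(pi*x)/pi**2 - 6*cos(pi*x)/pi**3; evaluating from 0 to 1: ∫_{0}^{1} (-3*x**2) sin(pi*x) dx = (-3/pi + 6/pi**3) - (-6/pi**3) = -3/pi + 12/pi**3.
Hence b_1 = 2·(-3/pi + 12/pi**3) = -6/pi + 24/pi**3.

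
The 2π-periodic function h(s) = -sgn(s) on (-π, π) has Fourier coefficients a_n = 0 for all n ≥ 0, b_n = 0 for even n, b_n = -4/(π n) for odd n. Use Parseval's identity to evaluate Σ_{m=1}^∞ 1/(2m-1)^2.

pi**2/8

Parseval: Σ b_n^2 = (1/π) ∫_{-π}^{π} h(s)^2 ds = 2.
Only odd n contribute, with b_n^2 = 16/(π^2 n^2), so Σ_{m≥1} 1/(2m-1)^2 = π^2·(2)/16 = pi**2/8.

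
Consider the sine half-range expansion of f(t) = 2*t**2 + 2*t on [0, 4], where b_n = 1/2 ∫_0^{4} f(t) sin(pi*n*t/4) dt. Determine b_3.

b_3 = 1/2 ∫_0^{4} (2*t**2 + 2*t) sin(3*pi*t/4) dt.
Integrating by parts twice (tabular method), an antiderivative of (2*t**2 + 2*t) sin(3*pi*t/4) is -8*t**2*cos(3*pi*t/4)/(3*pi) + 64*t*sin(3*pi*t/4)/(9*pi**2) - 8*t*cos(3*pi*t/4)/(3*pi) + 32*sin(3*pi*t/4)/(9*pi**2) + 256*cos(3*pi*t/4)/(27*pi**3); evaluating from 0 to 4: ∫_{0}^{4} (2*t**2 + 2*t) sin(3*pi*t/4) dt = (32*(-8 + 45*pi**2)/(27*pi**3)) - (256/(27*pi**3)) = 32*(-16 + 45*pi**2)/(27*pi**3).
Hence b_3 = (1/2)·(32*(-16 + 45*pi**2)/(27*pi**3)) = 16*(-16 + 45*pi**2)/(27*pi**3).

16*(-16 + 45*pi**2)/(27*pi**3)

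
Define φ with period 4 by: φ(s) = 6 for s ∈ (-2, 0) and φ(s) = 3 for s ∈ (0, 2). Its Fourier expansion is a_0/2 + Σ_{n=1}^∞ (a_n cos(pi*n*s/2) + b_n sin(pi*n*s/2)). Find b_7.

-6/(7*pi)

b_7 = 1/2 ∫_{-2}^{2} φ(s) sin(7*pi*s/2) ds.
Split the integral at the breakpoints.
Directly, an antiderivative of (6) sin(7*pi*s/2) is -12*cos(7*pi*s/2)/(7*pi); evaluating from -2 to 0: ∫_{-2}^{0} (6) sin(7*pi*s/2) ds = (-12/(7*pi)) - (12/(7*pi)) = -24/(7*pi).
Directly, an antiderivative of (3) sin(7*pi*s/2) is -6*cos(7*pi*s/2)/(7*pi); evaluating from 0 to 2: ∫_{0}^{2} (3) sin(7*pi*s/2) ds = (6/(7*pi)) - (-6/(7*pi)) = 12/(7*pi).
Summing the pieces and multiplying by (1/2) gives b_7 = -6/(7*pi).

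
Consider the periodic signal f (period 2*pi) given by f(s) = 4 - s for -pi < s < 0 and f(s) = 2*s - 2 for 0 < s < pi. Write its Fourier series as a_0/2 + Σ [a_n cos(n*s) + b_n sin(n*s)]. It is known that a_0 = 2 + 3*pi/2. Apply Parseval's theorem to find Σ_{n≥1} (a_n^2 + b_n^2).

Parseval: a_0^2/2 + Σ_{n≥1} (a_n^2+b_n^2) = 1/pi ∫_{-pi}^{pi} f(s)^2 ds = 5*pi**2/3 + 20.
Subtract a_0^2/2 = (4 + 3*pi)**2/8: Σ (a_n^2+b_n^2) = -3*pi + 13*pi**2/24 + 18.

-3*pi + 13*pi**2/24 + 18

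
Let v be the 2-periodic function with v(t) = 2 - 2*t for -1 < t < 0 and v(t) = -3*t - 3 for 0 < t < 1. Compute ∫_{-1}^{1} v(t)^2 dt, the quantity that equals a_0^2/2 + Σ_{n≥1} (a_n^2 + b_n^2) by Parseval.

91/3

∫_{-1}^{1} v(t)^2 dt = 91/3.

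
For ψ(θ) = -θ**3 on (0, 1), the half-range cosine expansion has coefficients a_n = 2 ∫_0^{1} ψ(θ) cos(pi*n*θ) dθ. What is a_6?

-1/(6*pi**2)

a_6 = 2 ∫_0^{1} (-θ**3) cos(6*pi*θ) dθ.
Integrating by parts three times (tabular method), an antiderivative of (-θ**3) cos(6*pi*θ) is -θ**3*sin(6*pi*θ)/(6*pi) - θ**2*cos(6*pi*θ)/(12*pi**2) + θ*sin(6*pi*θ)/(36*pi**3) + cos(6*pi*θ)/(216*pi**4); evaluating from 0 to 1: ∫_{0}^{1} (-θ**3) cos(6*pi*θ) dθ = ((1 - 18*pi**2)/(216*pi**4)) - (1/(216*pi**4)) = -1/(12*pi**2).
Hence a_6 = 2·(-1/(12*pi**2)) = -1/(6*pi**2).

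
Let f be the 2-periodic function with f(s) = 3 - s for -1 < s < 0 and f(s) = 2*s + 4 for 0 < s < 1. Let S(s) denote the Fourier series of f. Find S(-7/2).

s = -7/2 differs from s = 1/2 by -2 full period(s), and the series is 2-periodic.
f is continuous at s = 1/2 with value 5, so the series converges to 5 there.

5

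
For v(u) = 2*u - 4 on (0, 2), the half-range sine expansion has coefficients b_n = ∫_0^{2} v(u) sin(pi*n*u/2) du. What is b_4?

-2/pi

b_4 = ∫_0^{2} (2*u - 4) sin(2*pi*u) du.
Integrating by parts (boundary term plus one more integral), an antiderivative of (2*u - 4) sin(2*pi*u) is -u*cos(2*pi*u)/pi + sin(2*pi*u)/(2*pi**2) + 2*cos(2*pi*u)/pi; evaluating from 0 to 2: ∫_{0}^{2} (2*u - 4) sin(2*pi*u) du = (0) - (2/pi) = -2/pi.
Hence b_4 = -2/pi.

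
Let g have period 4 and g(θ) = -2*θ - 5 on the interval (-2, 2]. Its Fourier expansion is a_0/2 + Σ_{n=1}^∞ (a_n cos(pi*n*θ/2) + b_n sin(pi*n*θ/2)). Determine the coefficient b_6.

4/(3*pi)

b_6 = 1/2 ∫_{-2}^{2} g(θ) sin(3*pi*θ) dθ.
Integrating by parts (boundary term plus one more integral), an antiderivative of (-2*θ - 5) sin(3*pi*θ) is 2*θ*cos(3*pi*θ)/(3*pi) - 2*sin(3*pi*θ)/(9*pi**2) + 5*cos(3*pi*θ)/(3*pi); evaluating from -2 to 2: ∫_{-2}^{2} (-2*θ - 5) sin(3*pi*θ) dθ = (3/pi) - (1/(3*pi)) = 8/(3*pi).
Hence b_6 = (1/2)·(8/(3*pi)) = 4/(3*pi).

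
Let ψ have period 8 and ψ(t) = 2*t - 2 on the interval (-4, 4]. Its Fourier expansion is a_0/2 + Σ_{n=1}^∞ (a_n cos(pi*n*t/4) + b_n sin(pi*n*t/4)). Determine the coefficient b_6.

b_6 = 1/4 ∫_{-4}^{4} ψ(t) sin(3*pi*t/2) dt.
Integrating by parts (boundary term plus one more integral), an antiderivative of (2*t - 2) sin(3*pi*t/2) is -4*t*cos(3*pi*t/2)/(3*pi) + 8*sin(3*pi*t/2)/(9*pi**2) + 4*cos(3*pi*t/2)/(3*pi); evaluating from -4 to 4: ∫_{-4}^{4} (2*t - 2) sin(3*pi*t/2) dt = (-4/pi) - (20/(3*pi)) = -32/(3*pi).
Hence b_6 = (1/4)·(-32/(3*pi)) = -8/(3*pi).

-8/(3*pi)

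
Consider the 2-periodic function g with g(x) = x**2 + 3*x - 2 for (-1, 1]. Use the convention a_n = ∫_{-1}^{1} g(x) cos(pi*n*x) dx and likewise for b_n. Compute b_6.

-1/pi

b_6 = ∫_{-1}^{1} g(x) sin(6*pi*x) dx.
Integrating by parts twice (tabular method), an antiderivative of (x**2 + 3*x - 2) sin(6*pi*x) is -x**2*cos(6*pi*x)/(6*pi) + x*sin(6*pi*x)/(18*pi**2) - x*cos(6*pi*x)/(2*pi) + sin(6*pi*x)/(12*pi**2) + cos(6*pi*x)/(108*pi**3) + cos(6*pi*x)/(3*pi); evaluating from -1 to 1: ∫_{-1}^{1} (x**2 + 3*x - 2) sin(6*pi*x) dx = ((1 - 36*pi**2)/(108*pi**3)) - ((1 + 72*pi**2)/(108*pi**3)) = -1/pi.
Hence b_6 = -1/pi.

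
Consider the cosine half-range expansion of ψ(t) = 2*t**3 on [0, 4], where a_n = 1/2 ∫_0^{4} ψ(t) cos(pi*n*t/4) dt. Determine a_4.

48/pi**2

a_4 = 1/2 ∫_0^{4} (2*t**3) cos(pi*t) dt.
Integrating by parts three times (tabular method), an antiderivative of (2*t**3) cos(pi*t) is 2*t**3*sin(pi*t)/pi + 6*t**2*cos(pi*t)/pi**2 - 12*t*sin(pi*t)/pi**3 - 12*cos(pi*t)/pi**4; evaluating from 0 to 4: ∫_{0}^{4} (2*t**3) cos(pi*t) dt = (12*(-1 + 8*pi**2)/pi**4) - (-12/pi**4) = 96/pi**2.
Hence a_4 = (1/2)·(96/pi**2) = 48/pi**2.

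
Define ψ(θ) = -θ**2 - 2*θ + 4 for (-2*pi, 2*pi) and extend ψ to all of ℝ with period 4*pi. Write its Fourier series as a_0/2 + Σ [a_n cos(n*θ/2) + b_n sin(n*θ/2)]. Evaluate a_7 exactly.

16/49

a_7 = (1/(2*pi)) ∫_{-2*pi}^{2*pi} ψ(θ) cos(7*θ/2) dθ.
Integrating by parts twice (tabular method), an antiderivative of (-θ**2 - 2*θ + 4) cos(7*θ/2) is -2*θ**2*sin(7*θ/2)/7 - 4*θ*sin(7*θ/2)/7 - 8*θ*cos(7*θ/2)/49 + 408*sin(7*θ/2)/343 - 8*cos(7*θ/2)/49; evaluating from -2*pi to 2*pi: ∫_{-2*pi}^{2*pi} (-θ**2 - 2*θ + 4) cos(7*θ/2) dθ = (8/49 + 16*pi/49) - (8/49 - 16*pi/49) = 32*pi/49.
Hence a_7 = (1/(2*pi))·(32*pi/49) = 16/49.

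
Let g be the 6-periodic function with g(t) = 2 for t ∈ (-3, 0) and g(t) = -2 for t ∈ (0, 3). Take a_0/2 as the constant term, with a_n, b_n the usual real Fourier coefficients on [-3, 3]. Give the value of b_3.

-8/(3*pi)

b_3 = 1/3 ∫_{-3}^{3} g(t) sin(pi*t) dt.
g is odd and sin(pi*t) is odd, so the integrand is even and b_3 = 2/3 ∫_0^{3} g(t) sin(pi*t) dt.
Directly, an antiderivative of (-2) sin(pi*t) is 2*cos(pi*t)/pi; evaluating from 0 to 3: ∫_{0}^{3} (-2) sin(pi*t) dt = (-2/pi) - (2/pi) = -4/pi.
Hence b_3 = (2/3)·(-4/pi) = -8/(3*pi).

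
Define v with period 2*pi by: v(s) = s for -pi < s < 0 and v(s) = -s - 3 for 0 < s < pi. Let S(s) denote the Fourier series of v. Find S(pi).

-pi - 3/2

s = pi differs from s = -pi by 1 full period(s), and the series is 2*pi-periodic.
At s = -pi the one-sided limits are v(-pi^-) = -pi - 3 and v(-pi^+) = -pi.
By Dirichlet's theorem the series converges to their average, [(-pi - 3) + (-pi)]/2 = -pi - 3/2.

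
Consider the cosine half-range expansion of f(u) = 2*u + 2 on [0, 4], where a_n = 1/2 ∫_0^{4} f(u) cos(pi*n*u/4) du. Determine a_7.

a_7 = 1/2 ∫_0^{4} (2*u + 2) cos(7*pi*u/4) du.
Integrating by parts (boundary term plus one more integral), an antiderivative of (2*u + 2) cos(7*pi*u/4) is 8*u*sin(7*pi*u/4)/(7*pi) + 8*sin(7*pi*u/4)/(7*pi) + 32*cos(7*pi*u/4)/(49*pi**2); evaluating from 0 to 4: ∫_{0}^{4} (2*u + 2) cos(7*pi*u/4) du = (-32/(49*pi**2)) - (32/(49*pi**2)) = -64/(49*pi**2).
Hence a_7 = (1/2)·(-64/(49*pi**2)) = -32/(49*pi**2).

-32/(49*pi**2)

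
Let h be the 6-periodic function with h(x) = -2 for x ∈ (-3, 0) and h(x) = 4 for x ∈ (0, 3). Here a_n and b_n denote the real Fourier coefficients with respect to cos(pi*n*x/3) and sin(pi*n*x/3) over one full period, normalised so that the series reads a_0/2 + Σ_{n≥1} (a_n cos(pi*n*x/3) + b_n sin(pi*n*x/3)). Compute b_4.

0

b_4 = 1/3 ∫_{-3}^{3} h(x) sin(4*pi*x/3) dx.
Split the integral at the breakpoints.
Directly, an antiderivative of (-2) sin(4*pi*x/3) is 3*cos(4*pi*x/3)/(2*pi); evaluating from -3 to 0: ∫_{-3}^{0} (-2) sin(4*pi*x/3) dx = (3/(2*pi)) - (3/(2*pi)) = 0.
Directly, an antiderivative of (4) sin(4*pi*x/3) is -3*cos(4*pi*x/3)/pi; evaluating from 0 to 3: ∫_{0}^{3} (4) sin(4*pi*x/3) dx = (-3/pi) - (-3/pi) = 0.
Summing the pieces and multiplying by (1/3) gives b_4 = 0.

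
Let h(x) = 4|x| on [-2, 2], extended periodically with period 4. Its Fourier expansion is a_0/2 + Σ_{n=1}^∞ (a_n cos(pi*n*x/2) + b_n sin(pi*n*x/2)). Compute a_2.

0

a_2 = 1/2 ∫_{-2}^{2} h(x) cos(pi*x) dx.
h is even and cos(pi*x) is even, so the integrand is even and a_2 = ∫_0^{2} h(x) cos(pi*x) dx.
Integrating by parts (boundary term plus one more integral), an antiderivative of (4*x) cos(pi*x) is 4*x*sin(pi*x)/pi + 4*cos(pi*x)/pi**2; evaluating from 0 to 2: ∫_{0}^{2} (4*x) cos(pi*x) dx = (4/pi**2) - (4/pi**2) = 0.
Hence a_2 = 0.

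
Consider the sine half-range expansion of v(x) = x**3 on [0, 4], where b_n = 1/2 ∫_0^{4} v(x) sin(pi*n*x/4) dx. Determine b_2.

-64/pi + 96/pi**3

b_2 = 1/2 ∫_0^{4} (x**3) sin(pi*x/2) dx.
Integrating by parts three times (tabular method), an antiderivative of (x**3) sin(pi*x/2) is -2*x**3*cos(pi*x/2)/pi + 12*x**2*sin(pi*x/2)/pi**2 + 48*x*cos(pi*x/2)/pi**3 - 96*sin(pi*x/2)/pi**4; evaluating from 0 to 4: ∫_{0}^{4} (x**3) sin(pi*x/2) dx = (-128/pi + 192/pi**3) - (0) = -128/pi + 192/pi**3.
Hence b_2 = (1/2)·(-128/pi + 192/pi**3) = -64/pi + 96/pi**3.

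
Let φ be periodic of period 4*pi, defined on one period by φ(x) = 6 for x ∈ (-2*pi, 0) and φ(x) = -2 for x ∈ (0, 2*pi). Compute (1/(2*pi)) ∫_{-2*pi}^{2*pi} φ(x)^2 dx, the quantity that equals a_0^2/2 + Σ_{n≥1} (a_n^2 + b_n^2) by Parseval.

40

(1/(2*pi)) ∫_{-2*pi}^{2*pi} φ(x)^2 dx = (1/(2*pi)) · (80*pi) = 40.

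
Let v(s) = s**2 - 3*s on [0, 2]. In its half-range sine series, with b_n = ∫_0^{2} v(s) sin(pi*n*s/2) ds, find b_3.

4*(-9*pi**2 - 8)/(27*pi**3)

b_3 = ∫_0^{2} (s**2 - 3*s) sin(3*pi*s/2) ds.
Integrating by parts twice (tabular method), an antiderivative of (s**2 - 3*s) sin(3*pi*s/2) is -2*s**2*cos(3*pi*s/2)/(3*pi) + 8*s*sin(3*pi*s/2)/(9*pi**2) + 2*s*cos(3*pi*s/2)/pi - 4*sin(3*pi*s/2)/(3*pi**2) + 16*cos(3*pi*s/2)/(27*pi**3); evaluating from 0 to 2: ∫_{0}^{2} (s**2 - 3*s) sin(3*pi*s/2) ds = (4*(-9*pi**2 - 4)/(27*pi**3)) - (16/(27*pi**3)) = 4*(-9*pi**2 - 8)/(27*pi**3).
Hence b_3 = 4*(-9*pi**2 - 8)/(27*pi**3).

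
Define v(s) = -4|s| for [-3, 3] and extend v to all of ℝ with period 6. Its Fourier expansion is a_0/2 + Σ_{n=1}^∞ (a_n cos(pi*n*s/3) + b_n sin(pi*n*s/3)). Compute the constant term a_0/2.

-6

a_0 = 1/3 ∫_{-3}^{3} v(s) ds = 1/3 · (-36) = -12.
So the constant term a_0/2 = -6.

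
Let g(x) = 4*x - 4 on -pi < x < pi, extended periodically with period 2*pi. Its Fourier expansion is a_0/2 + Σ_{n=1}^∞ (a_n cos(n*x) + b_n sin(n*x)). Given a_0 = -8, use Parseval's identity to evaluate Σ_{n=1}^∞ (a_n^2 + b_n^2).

32*pi**2/3

Parseval: a_0^2/2 + Σ_{n≥1} (a_n^2+b_n^2) = 1/pi ∫_{-pi}^{pi} g(x)^2 dx = 32 + 32*pi**2/3.
Subtract a_0^2/2 = 32: Σ (a_n^2+b_n^2) = 32*pi**2/3.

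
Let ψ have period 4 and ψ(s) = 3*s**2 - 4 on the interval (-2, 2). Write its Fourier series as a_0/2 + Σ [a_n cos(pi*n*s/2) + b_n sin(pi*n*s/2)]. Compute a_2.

a_2 = 1/2 ∫_{-2}^{2} ψ(s) cos(pi*s) ds.
ψ is even and cos(pi*s) is even, so the integrand is even and a_2 = ∫_0^{2} ψ(s) cos(pi*s) ds.
Integrating by parts twice (tabular method), an antiderivative of (3*s**2 - 4) cos(pi*s) is 3*s**2*sin(pi*s)/pi + 6*s*cos(pi*s)/pi**2 - 4*sin(pi*s)/pi - 6*sin(pi*s)/pi**3; evaluating from 0 to 2: ∫_{0}^{2} (3*s**2 - 4) cos(pi*s) ds = (12/pi**2) - (0) = 12/pi**2.
Hence a_2 = 12/pi**2.

12/pi**2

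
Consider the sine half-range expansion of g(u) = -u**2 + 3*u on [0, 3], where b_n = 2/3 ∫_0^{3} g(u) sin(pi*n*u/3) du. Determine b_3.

b_3 = 2/3 ∫_0^{3} (-u**2 + 3*u) sin(pi*u) du.
Integrating by parts twice (tabular method), an antiderivative of (-u**2 + 3*u) sin(pi*u) is u**2*cos(pi*u)/pi - 2*u*sin(pi*u)/pi**2 - 3*u*cos(pi*u)/pi + 3*sin(pi*u)/pi**2 - 2*cos(pi*u)/pi**3; evaluating from 0 to 3: ∫_{0}^{3} (-u**2 + 3*u) sin(pi*u) du = (2/pi**3) - (-2/pi**3) = 4/pi**3.
Hence b_3 = (2/3)·(4/pi**3) = 8/(3*pi**3).

8/(3*pi**3)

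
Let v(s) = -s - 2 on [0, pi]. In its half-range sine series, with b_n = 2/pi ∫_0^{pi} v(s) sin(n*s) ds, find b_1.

-8/pi - 2

b_1 = 2/pi ∫_0^{pi} (-s - 2) sin(s) ds.
Integrating by parts (boundary term plus one more integral), an antiderivative of (-s - 2) sin(s) is s*cos(s) - sin(s) + 2*cos(s); evaluating from 0 to pi: ∫_{0}^{pi} (-s - 2) sin(s) ds = (-pi - 2) - (2) = -4 - pi.
Hence b_1 = (2/pi)·(-4 - pi) = -8/pi - 2.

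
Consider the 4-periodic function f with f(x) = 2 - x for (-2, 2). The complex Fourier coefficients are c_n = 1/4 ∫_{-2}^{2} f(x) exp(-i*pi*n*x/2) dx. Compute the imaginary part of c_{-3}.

Since f is real-valued, Im(c_{-3}) = -1/4 ∫_{-2}^{2} f(x) sin(-3*pi*x/2) dx = b_{3}/2.
Integrating by parts (boundary term plus one more integral), an antiderivative of (2 - x) sin(-3*pi*x/2) is -2*x*cos(3*pi*x/2)/(3*pi) + 4*sin(3*pi*x/2)/(9*pi**2) + 4*cos(3*pi*x/2)/(3*pi); evaluating from -2 to 2: ∫_{-2}^{2} (2 - x) sin(-3*pi*x/2) dx = (0) - (-8/(3*pi)) = 8/(3*pi).
Hence Im(c_{-3}) = (-1/4)·(8/(3*pi)) = -2/(3*pi).

-2/(3*pi)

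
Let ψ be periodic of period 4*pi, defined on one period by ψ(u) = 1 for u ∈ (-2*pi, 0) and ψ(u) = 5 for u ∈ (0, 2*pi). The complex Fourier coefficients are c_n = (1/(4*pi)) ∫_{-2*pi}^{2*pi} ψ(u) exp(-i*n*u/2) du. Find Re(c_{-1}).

0

Since ψ is real-valued, Re(c_{-1}) = (1/(4*pi)) ∫_{-2*pi}^{2*pi} ψ(u) cos(-u/2) du = a_{1}/2.
Split the integral at the breakpoints.
Directly, an antiderivative of (1) cos(-u/2) is 2*sin(u/2); evaluating from -2*pi to 0: ∫_{-2*pi}^{0} (1) cos(-u/2) du = (0) - (0) = 0.
Directly, an antiderivative of (5) cos(-u/2) is 10*sin(u/2); evaluating from 0 to 2*pi: ∫_{0}^{2*pi} (5) cos(-u/2) du = (0) - (0) = 0.
So ∫_{-2*pi}^{2*pi} ψ(u) cos(-u/2) du = 0.
Hence Re(c_{-1}) = (1/(4*pi))·(0) = 0.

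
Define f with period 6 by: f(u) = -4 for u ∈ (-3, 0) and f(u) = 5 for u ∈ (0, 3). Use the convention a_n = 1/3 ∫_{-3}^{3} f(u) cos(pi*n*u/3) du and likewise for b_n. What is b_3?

b_3 = 1/3 ∫_{-3}^{3} f(u) sin(pi*u) du.
Split the integral at the breakpoints.
Directly, an antiderivative of (-4) sin(pi*u) is 4*cos(pi*u)/pi; evaluating from -3 to 0: ∫_{-3}^{0} (-4) sin(pi*u) du = (4/pi) - (-4/pi) = 8/pi.
Directly, an antiderivative of (5) sin(pi*u) is -5*cos(pi*u)/pi; evaluating from 0 to 3: ∫_{0}^{3} (5) sin(pi*u) du = (5/pi) - (-5/pi) = 10/pi.
Summing the pieces and multiplying by (1/3) gives b_3 = 6/pi.

6/pi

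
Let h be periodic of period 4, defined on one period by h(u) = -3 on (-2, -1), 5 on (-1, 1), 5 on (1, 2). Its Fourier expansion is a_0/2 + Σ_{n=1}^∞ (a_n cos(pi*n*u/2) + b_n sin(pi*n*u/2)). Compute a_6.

0

a_6 = 1/2 ∫_{-2}^{2} h(u) cos(3*pi*u) du.
Split the integral at the breakpoints.
Directly, an antiderivative of (-3) cos(3*pi*u) is -sin(3*pi*u)/pi; evaluating from -2 to -1: ∫_{-2}^{-1} (-3) cos(3*pi*u) du = (0) - (0) = 0.
Directly, an antiderivative of (5) cos(3*pi*u) is 5*sin(3*pi*u)/(3*pi); evaluating from -1 to 1: ∫_{-1}^{1} (5) cos(3*pi*u) du = (0) - (0) = 0.
Directly, an antiderivative of (5) cos(3*pi*u) is 5*sin(3*pi*u)/(3*pi); evaluating from 1 to 2: ∫_{1}^{2} (5) cos(3*pi*u) du = (0) - (0) = 0.
Summing the pieces and multiplying by (1/2) gives a_6 = 0.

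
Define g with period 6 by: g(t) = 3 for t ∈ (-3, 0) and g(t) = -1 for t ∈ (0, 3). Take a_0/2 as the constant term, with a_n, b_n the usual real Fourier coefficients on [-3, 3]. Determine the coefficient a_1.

0

a_1 = 1/3 ∫_{-3}^{3} g(t) cos(pi*t/3) dt.
Split the integral at the breakpoints.
Directly, an antiderivative of (3) cos(pi*t/3) is 9*sin(pi*t/3)/pi; evaluating from -3 to 0: ∫_{-3}^{0} (3) cos(pi*t/3) dt = (0) - (0) = 0.
Directly, an antiderivative of (-1) cos(pi*t/3) is -3*sin(pi*t/3)/pi; evaluating from 0 to 3: ∫_{0}^{3} (-1) cos(pi*t/3) dt = (0) - (0) = 0.
Summing the pieces and multiplying by (1/3) gives a_1 = 0.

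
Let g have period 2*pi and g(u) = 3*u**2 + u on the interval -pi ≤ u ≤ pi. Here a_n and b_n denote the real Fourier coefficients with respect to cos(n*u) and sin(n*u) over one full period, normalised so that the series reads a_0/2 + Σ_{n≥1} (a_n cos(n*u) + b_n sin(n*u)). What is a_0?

2*pi**2

a_0 = 1/pi ∫_{-pi}^{pi} g(u) du = 1/pi · (2*pi**3) = 2*pi**2.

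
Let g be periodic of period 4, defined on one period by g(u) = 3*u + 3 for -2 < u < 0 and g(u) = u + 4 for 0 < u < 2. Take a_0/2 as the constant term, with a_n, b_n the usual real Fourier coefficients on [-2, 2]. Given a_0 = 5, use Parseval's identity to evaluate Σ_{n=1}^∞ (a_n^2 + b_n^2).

95/6

Parseval: a_0^2/2 + Σ_{n≥1} (a_n^2+b_n^2) = 1/2 ∫_{-2}^{2} g(u)^2 du = 85/3.
Subtract a_0^2/2 = 25/2: Σ (a_n^2+b_n^2) = 95/6.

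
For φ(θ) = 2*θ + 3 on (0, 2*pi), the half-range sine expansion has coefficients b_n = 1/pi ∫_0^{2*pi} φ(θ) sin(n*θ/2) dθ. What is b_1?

b_1 = 1/pi ∫_0^{2*pi} (2*θ + 3) sin(θ/2) dθ.
Integrating by parts (boundary term plus one more integral), an antiderivative of (2*θ + 3) sin(θ/2) is -4*θ*cos(θ/2) + 8*sin(θ/2) - 6*cos(θ/2); evaluating from 0 to 2*pi: ∫_{0}^{2*pi} (2*θ + 3) sin(θ/2) dθ = (6 + 8*pi) - (-6) = 12 + 8*pi.
Hence b_1 = (1/pi)·(12 + 8*pi) = 12/pi + 8.

12/pi + 8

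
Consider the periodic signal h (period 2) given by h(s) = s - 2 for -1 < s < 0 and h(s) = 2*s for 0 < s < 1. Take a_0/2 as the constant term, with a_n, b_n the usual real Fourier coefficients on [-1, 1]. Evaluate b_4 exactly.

b_4 = ∫_{-1}^{1} h(s) sin(4*pi*s) ds.
Split the integral at the breakpoints.
Integrating by parts (boundary term plus one more integral), an antiderivative of (s - 2) sin(4*pi*s) is -s*cos(4*pi*s)/(4*pi) + sin(4*pi*s)/(16*pi**2) + cos(4*pi*s)/(2*pi); evaluating from -1 to 0: ∫_{-1}^{0} (s - 2) sin(4*pi*s) ds = (1/(2*pi)) - (3/(4*pi)) = -1/(4*pi).
Integrating by parts (boundary term plus one more integral), an antiderivative of (2*s) sin(4*pi*s) is -s*cos(4*pi*s)/(2*pi) + sin(4*pi*s)/(8*pi**2); evaluating from 0 to 1: ∫_{0}^{1} (2*s) sin(4*pi*s) ds = (-1/(2*pi)) - (0) = -1/(2*pi).
Summing the pieces gives b_4 = -3/(4*pi).

-3/(4*pi)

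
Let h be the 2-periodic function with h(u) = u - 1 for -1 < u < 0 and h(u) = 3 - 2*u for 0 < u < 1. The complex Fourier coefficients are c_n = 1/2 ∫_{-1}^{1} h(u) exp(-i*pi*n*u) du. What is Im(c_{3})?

-7/(6*pi)

Since h is real-valued, Im(c_{3}) = -1/2 ∫_{-1}^{1} h(u) sin(3*pi*u) du = -b_{3}/2.
Split the integral at the breakpoints.
Integrating by parts (boundary term plus one more integral), an antiderivative of (u - 1) sin(3*pi*u) is -u*cos(3*pi*u)/(3*pi) + sin(3*pi*u)/(9*pi**2) + cos(3*pi*u)/(3*pi); evaluating from -1 to 0: ∫_{-1}^{0} (u - 1) sin(3*pi*u) du = (1/(3*pi)) - (-2/(3*pi)) = 1/pi.
Integrating by parts (boundary term plus one more integral), an antiderivative of (3 - 2*u) sin(3*pi*u) is 2*u*cos(3*pi*u)/(3*pi) - 2*sin(3*pi*u)/(9*pi**2) - cos(3*pi*u)/pi; evaluating from 0 to 1: ∫_{0}^{1} (3 - 2*u) sin(3*pi*u) du = (1/(3*pi)) - (-1/pi) = 4/(3*pi).
So ∫_{-1}^{1} h(u) sin(3*pi*u) du = 7/(3*pi).
Hence Im(c_{3}) = (-1/2)·(7/(3*pi)) = -7/(6*pi).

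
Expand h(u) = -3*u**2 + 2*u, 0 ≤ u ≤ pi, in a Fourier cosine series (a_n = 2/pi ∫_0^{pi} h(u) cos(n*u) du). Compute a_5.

a_5 = 2/pi ∫_0^{pi} (-3*u**2 + 2*u) cos(5*u) du.
Integrating by parts twice (tabular method), an antiderivative of (-3*u**2 + 2*u) cos(5*u) is -3*u**2*sin(5*u)/5 + 2*u*sin(5*u)/5 - 6*u*cos(5*u)/25 + 6*sin(5*u)/125 + 2*cos(5*u)/25; evaluating from 0 to pi: ∫_{0}^{pi} (-3*u**2 + 2*u) cos(5*u) du = (-2/25 + 6*pi/25) - (2/25) = -4/25 + 6*pi/25.
Hence a_5 = (2/pi)·(-4/25 + 6*pi/25) = 4*(-2 + 3*pi)/(25*pi).

4*(-2 + 3*pi)/(25*pi)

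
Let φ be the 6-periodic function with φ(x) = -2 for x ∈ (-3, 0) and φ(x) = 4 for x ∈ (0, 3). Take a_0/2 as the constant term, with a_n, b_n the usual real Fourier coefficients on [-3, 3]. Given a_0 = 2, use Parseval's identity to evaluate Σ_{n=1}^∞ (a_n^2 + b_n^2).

18

Parseval: a_0^2/2 + Σ_{n≥1} (a_n^2+b_n^2) = 1/3 ∫_{-3}^{3} φ(x)^2 dx = 20.
Subtract a_0^2/2 = 2: Σ (a_n^2+b_n^2) = 18.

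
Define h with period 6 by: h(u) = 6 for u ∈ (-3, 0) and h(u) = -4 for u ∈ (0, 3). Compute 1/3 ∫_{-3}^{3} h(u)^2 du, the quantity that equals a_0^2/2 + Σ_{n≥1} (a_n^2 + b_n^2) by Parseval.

1/3 ∫_{-3}^{3} h(u)^2 du = 1/3 · (156) = 52.

52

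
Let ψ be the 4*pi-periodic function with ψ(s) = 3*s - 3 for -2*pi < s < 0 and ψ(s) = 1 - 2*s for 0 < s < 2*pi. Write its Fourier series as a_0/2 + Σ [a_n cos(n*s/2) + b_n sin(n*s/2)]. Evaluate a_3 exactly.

a_3 = (1/(2*pi)) ∫_{-2*pi}^{2*pi} ψ(s) cos(3*s/2) ds.
Split the integral at the breakpoints.
Integrating by parts (boundary term plus one more integral), an antiderivative of (3*s - 3) cos(3*s/2) is 2*s*sin(3*s/2) - 2*sin(3*s/2) + 4*cos(3*s/2)/3; evaluating from -2*pi to 0: ∫_{-2*pi}^{0} (3*s - 3) cos(3*s/2) ds = (4/3) - (-4/3) = 8/3.
Integrating by parts (boundary term plus one more integral), an antiderivative of (1 - 2*s) cos(3*s/2) is -4*s*sin(3*s/2)/3 + 2*sin(3*s/2)/3 - 8*cos(3*s/2)/9; evaluating from 0 to 2*pi: ∫_{0}^{2*pi} (1 - 2*s) cos(3*s/2) ds = (8/9) - (-8/9) = 16/9.
Summing the pieces and multiplying by (1/(2*pi)) gives a_3 = 20/(9*pi).

20/(9*pi)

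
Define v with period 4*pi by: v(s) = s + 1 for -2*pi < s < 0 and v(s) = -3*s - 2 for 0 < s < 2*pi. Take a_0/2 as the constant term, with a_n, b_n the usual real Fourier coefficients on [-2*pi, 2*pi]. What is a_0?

a_0 = (1/(2*pi)) ∫_{-2*pi}^{2*pi} v(s) ds = (1/(2*pi)) · (-2*pi*(1 + 4*pi)) = -4*pi - 1.

-4*pi - 1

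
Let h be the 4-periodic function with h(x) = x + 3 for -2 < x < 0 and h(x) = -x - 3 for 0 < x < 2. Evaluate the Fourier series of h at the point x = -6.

-2

x = -6 differs from x = 2 by -2 full period(s), and the series is 4-periodic.
At x = 2 the one-sided limits are h(2^-) = -5 and h(2^+) = 1.
By Dirichlet's theorem the series converges to their average, [(-5) + (1)]/2 = -2.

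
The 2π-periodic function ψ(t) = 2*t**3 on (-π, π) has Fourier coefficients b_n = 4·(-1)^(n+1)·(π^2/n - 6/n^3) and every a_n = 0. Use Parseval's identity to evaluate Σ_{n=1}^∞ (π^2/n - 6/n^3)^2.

pi**6/14

Parseval: Σ b_n^2 = (1/π) ∫_{-π}^{π} ψ(t)^2 dt = 8*pi**6/7.
b_n^2 = 16·(π^2/n - 6/n^3)^2, so the sum equals (8*pi**6/7)/16 = pi**6/14.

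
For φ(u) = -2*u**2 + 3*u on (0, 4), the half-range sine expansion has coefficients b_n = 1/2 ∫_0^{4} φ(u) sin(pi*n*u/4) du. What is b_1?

-40/pi + 256/pi**3

b_1 = 1/2 ∫_0^{4} (-2*u**2 + 3*u) sin(pi*u/4) du.
Integrating by parts twice (tabular method), an antiderivative of (-2*u**2 + 3*u) sin(pi*u/4) is 8*u**2*cos(pi*u/4)/pi - 64*u*sin(pi*u/4)/pi**2 - 12*u*cos(pi*u/4)/pi + 48*sin(pi*u/4)/pi**2 - 256*cos(pi*u/4)/pi**3; evaluating from 0 to 4: ∫_{0}^{4} (-2*u**2 + 3*u) sin(pi*u/4) du = (-80/pi + 256/pi**3) - (-256/pi**3) = -80/pi + 512/pi**3.
Hence b_1 = (1/2)·(-80/pi + 512/pi**3) = -40/pi + 256/pi**3.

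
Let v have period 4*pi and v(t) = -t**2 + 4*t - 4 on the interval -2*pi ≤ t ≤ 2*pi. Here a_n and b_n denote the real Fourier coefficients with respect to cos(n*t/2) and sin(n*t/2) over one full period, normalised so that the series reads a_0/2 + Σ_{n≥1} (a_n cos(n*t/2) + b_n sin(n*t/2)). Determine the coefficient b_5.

b_5 = (1/(2*pi)) ∫_{-2*pi}^{2*pi} v(t) sin(5*t/2) dt.
Integrating by parts twice (tabular method), an antiderivative of (-t**2 + 4*t - 4) sin(5*t/2) is 2*t**2*cos(5*t/2)/5 - 8*t*sin(5*t/2)/25 - 8*t*cos(5*t/2)/5 + 16*sin(5*t/2)/25 + 184*cos(5*t/2)/125; evaluating from -2*pi to 2*pi: ∫_{-2*pi}^{2*pi} (-t**2 + 4*t - 4) sin(5*t/2) dt = (-8*pi**2/5 - 184/125 + 16*pi/5) - (-8*pi**2/5 - 16*pi/5 - 184/125) = 32*pi/5.
Hence b_5 = (1/(2*pi))·(32*pi/5) = 16/5.

16/5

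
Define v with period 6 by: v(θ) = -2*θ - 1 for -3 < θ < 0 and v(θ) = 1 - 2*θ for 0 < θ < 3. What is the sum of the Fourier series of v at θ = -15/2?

θ = -15/2 differs from θ = -3/2 by -1 full period(s), and the series is 6-periodic.
v is continuous at θ = -3/2 with value 2, so the series converges to 2 there.

2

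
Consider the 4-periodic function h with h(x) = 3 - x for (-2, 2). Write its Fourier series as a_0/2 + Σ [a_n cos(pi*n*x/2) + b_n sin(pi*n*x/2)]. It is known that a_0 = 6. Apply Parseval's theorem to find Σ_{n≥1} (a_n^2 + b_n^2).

Parseval: a_0^2/2 + Σ_{n≥1} (a_n^2+b_n^2) = 1/2 ∫_{-2}^{2} h(x)^2 dx = 62/3.
Subtract a_0^2/2 = 18: Σ (a_n^2+b_n^2) = 8/3.

8/3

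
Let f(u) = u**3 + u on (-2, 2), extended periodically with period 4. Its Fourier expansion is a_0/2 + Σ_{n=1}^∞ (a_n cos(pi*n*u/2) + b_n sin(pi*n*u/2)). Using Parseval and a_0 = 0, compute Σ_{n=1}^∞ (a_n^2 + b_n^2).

3544/105

Parseval: a_0^2/2 + Σ_{n≥1} (a_n^2+b_n^2) = 1/2 ∫_{-2}^{2} f(u)^2 du = 3544/105.
Subtract a_0^2/2 = 0: Σ (a_n^2+b_n^2) = 3544/105.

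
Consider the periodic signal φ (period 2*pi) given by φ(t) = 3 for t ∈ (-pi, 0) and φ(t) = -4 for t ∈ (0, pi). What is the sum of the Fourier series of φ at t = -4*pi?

t = -4*pi differs from t = 0 by -2 full period(s), and the series is 2*pi-periodic.
At t = 0 the one-sided limits are φ(0^-) = 3 and φ(0^+) = -4.
By Dirichlet's theorem the series converges to their average, [(3) + (-4)]/2 = -1/2.

-1/2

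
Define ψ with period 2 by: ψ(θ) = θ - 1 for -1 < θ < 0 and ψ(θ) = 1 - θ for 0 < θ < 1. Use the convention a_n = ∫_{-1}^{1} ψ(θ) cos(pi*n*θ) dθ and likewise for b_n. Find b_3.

4/(3*pi)

b_3 = ∫_{-1}^{1} ψ(θ) sin(3*pi*θ) dθ.
Split the integral at the breakpoints.
Integrating by parts (boundary term plus one more integral), an antiderivative of (θ - 1) sin(3*pi*θ) is -θ*cos(3*pi*θ)/(3*pi) + sin(3*pi*θ)/(9*pi**2) + cos(3*pi*θ)/(3*pi); evaluating from -1 to 0: ∫_{-1}^{0} (θ - 1) sin(3*pi*θ) dθ = (1/(3*pi)) - (-2/(3*pi)) = 1/pi.
Integrating by parts (boundary term plus one more integral), an antiderivative of (1 - θ) sin(3*pi*θ) is θ*cos(3*pi*θ)/(3*pi) - sin(3*pi*θ)/(9*pi**2) - cos(3*pi*θ)/(3*pi); evaluating from 0 to 1: ∫_{0}^{1} (1 - θ) sin(3*pi*θ) dθ = (0) - (-1/(3*pi)) = 1/(3*pi).
Summing the pieces gives b_3 = 4/(3*pi).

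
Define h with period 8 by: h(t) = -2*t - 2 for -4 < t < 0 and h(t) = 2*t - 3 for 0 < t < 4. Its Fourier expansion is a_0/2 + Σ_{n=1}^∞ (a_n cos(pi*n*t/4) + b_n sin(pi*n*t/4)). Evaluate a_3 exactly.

-32/(9*pi**2)

a_3 = 1/4 ∫_{-4}^{4} h(t) cos(3*pi*t/4) dt.
Split the integral at the breakpoints.
Integrating by parts (boundary term plus one more integral), an antiderivative of (-2*t - 2) cos(3*pi*t/4) is -8*t*sin(3*pi*t/4)/(3*pi) - 8*sin(3*pi*t/4)/(3*pi) - 32*cos(3*pi*t/4)/(9*pi**2); evaluating from -4 to 0: ∫_{-4}^{0} (-2*t - 2) cos(3*pi*t/4) dt = (-32/(9*pi**2)) - (32/(9*pi**2)) = -64/(9*pi**2).
Integrating by parts (boundary term plus one more integral), an antiderivative of (2*t - 3) cos(3*pi*t/4) is 8*t*sin(3*pi*t/4)/(3*pi) - 4*sin(3*pi*t/4)/pi + 32*cos(3*pi*t/4)/(9*pi**2); evaluating from 0 to 4: ∫_{0}^{4} (2*t - 3) cos(3*pi*t/4) dt = (-32/(9*pi**2)) - (32/(9*pi**2)) = -64/(9*pi**2).
Summing the pieces and multiplying by (1/4) gives a_3 = -32/(9*pi**2).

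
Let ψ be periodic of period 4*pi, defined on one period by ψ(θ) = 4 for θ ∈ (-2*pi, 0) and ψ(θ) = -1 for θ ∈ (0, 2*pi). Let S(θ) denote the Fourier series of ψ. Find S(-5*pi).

θ = -5*pi differs from θ = -pi by -1 full period(s), and the series is 4*pi-periodic.
ψ is continuous at θ = -pi with value 4, so the series converges to 4 there.

4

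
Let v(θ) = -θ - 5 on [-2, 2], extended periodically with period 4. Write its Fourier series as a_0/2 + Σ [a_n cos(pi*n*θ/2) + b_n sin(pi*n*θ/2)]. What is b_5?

b_5 = 1/2 ∫_{-2}^{2} v(θ) sin(5*pi*θ/2) dθ.
Integrating by parts (boundary term plus one more integral), an antiderivative of (-θ - 5) sin(5*pi*θ/2) is 2*θ*cos(5*pi*θ/2)/(5*pi) - 4*sin(5*pi*θ/2)/(25*pi**2) + 2*cos(5*pi*θ/2)/pi; evaluating from -2 to 2: ∫_{-2}^{2} (-θ - 5) sin(5*pi*θ/2) dθ = (-14/(5*pi)) - (-6/(5*pi)) = -8/(5*pi).
Hence b_5 = (1/2)·(-8/(5*pi)) = -4/(5*pi).

-4/(5*pi)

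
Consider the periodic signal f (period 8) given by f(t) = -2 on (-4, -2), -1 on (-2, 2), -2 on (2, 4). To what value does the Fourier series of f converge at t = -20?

-2

t = -20 differs from t = -4 by -2 full period(s), and the series is 8-periodic.
f is continuous at t = -4 with value -2, so the series converges to -2 there.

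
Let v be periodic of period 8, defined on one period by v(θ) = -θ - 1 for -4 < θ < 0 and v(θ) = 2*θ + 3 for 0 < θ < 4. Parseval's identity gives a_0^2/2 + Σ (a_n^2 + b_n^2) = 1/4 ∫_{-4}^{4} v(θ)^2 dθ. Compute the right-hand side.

170/3

1/4 ∫_{-4}^{4} v(θ)^2 dθ = 1/4 · (680/3) = 170/3.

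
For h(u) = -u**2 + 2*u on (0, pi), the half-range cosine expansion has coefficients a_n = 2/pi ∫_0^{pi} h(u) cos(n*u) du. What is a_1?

a_1 = 2/pi ∫_0^{pi} (-u**2 + 2*u) cos(u) du.
Integrating by parts twice (tabular method), an antiderivative of (-u**2 + 2*u) cos(u) is -u**2*sin(u) + 2*u*sin(u) - 2*u*cos(u) + 2*sin(u) + 2*cos(u); evaluating from 0 to pi: ∫_{0}^{pi} (-u**2 + 2*u) cos(u) du = (-2 + 2*pi) - (2) = -4 + 2*pi.
Hence a_1 = (2/pi)·(-4 + 2*pi) = 4 - 8/pi.

4 - 8/pi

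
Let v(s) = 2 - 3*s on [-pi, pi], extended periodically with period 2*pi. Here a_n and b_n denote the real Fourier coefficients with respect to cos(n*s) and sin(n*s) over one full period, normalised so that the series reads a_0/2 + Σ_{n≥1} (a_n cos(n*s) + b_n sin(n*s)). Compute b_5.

-6/5

b_5 = 1/pi ∫_{-pi}^{pi} v(s) sin(5*s) ds.
Integrating by parts (boundary term plus one more integral), an antiderivative of (2 - 3*s) sin(5*s) is 3*s*cos(5*s)/5 - 3*sin(5*s)/25 - 2*cos(5*s)/5; evaluating from -pi to pi: ∫_{-pi}^{pi} (2 - 3*s) sin(5*s) ds = (2/5 - 3*pi/5) - (2/5 + 3*pi/5) = -6*pi/5.
Hence b_5 = (1/pi)·(-6*pi/5) = -6/5.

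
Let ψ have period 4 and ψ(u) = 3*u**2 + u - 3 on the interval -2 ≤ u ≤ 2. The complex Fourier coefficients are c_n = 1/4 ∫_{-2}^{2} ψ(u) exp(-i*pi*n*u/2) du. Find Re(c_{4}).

3/(2*pi**2)

Since ψ is real-valued, Re(c_{4}) = 1/4 ∫_{-2}^{2} ψ(u) cos(2*pi*u) du = a_{4}/2.
Integrating by parts twice (tabular method), an antiderivative of (3*u**2 + u - 3) cos(2*pi*u) is 3*u**2*sin(2*pi*u)/(2*pi) + u*sin(2*pi*u)/(2*pi) + 3*u*cos(2*pi*u)/(2*pi**2) - 3*sin(2*pi*u)/(2*pi) - 3*sin(2*pi*u)/(4*pi**3) + cos(2*pi*u)/(4*pi**2); evaluating from -2 to 2: ∫_{-2}^{2} (3*u**2 + u - 3) cos(2*pi*u) du = (13/(4*pi**2)) - (-11/(4*pi**2)) = 6/pi**2.
Hence Re(c_{4}) = (1/4)·(6/pi**2) = 3/(2*pi**2).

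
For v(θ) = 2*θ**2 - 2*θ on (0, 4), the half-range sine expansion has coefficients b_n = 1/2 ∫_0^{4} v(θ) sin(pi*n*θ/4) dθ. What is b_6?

b_6 = 1/2 ∫_0^{4} (2*θ**2 - 2*θ) sin(3*pi*θ/2) dθ.
Integrating by parts twice (tabular method), an antiderivative of (2*θ**2 - 2*θ) sin(3*pi*θ/2) is -4*θ**2*cos(3*pi*θ/2)/(3*pi) + 16*θ*sin(3*pi*θ/2)/(9*pi**2) + 4*θ*cos(3*pi*θ/2)/(3*pi) - 8*sin(3*pi*θ/2)/(9*pi**2) + 32*cos(3*pi*θ/2)/(27*pi**3); evaluating from 0 to 4: ∫_{0}^{4} (2*θ**2 - 2*θ) sin(3*pi*θ/2) dθ = (-16/pi + 32/(27*pi**3)) - (32/(27*pi**3)) = -16/pi.
Hence b_6 = (1/2)·(-16/pi) = -8/pi.

-8/pi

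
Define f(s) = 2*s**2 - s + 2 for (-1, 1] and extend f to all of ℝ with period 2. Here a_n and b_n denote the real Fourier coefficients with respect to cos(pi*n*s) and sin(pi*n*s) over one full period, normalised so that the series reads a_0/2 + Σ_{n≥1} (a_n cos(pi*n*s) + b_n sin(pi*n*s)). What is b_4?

1/(2*pi)

b_4 = ∫_{-1}^{1} f(s) sin(4*pi*s) ds.
Integrating by parts twice (tabular method), an antiderivative of (2*s**2 - s + 2) sin(4*pi*s) is -s**2*cos(4*pi*s)/(2*pi) + s*sin(4*pi*s)/(4*pi**2) + s*cos(4*pi*s)/(4*pi) - sin(4*pi*s)/(16*pi**2) - cos(4*pi*s)/(2*pi) + cos(4*pi*s)/(16*pi**3); evaluating from -1 to 1: ∫_{-1}^{1} (2*s**2 - s + 2) sin(4*pi*s) ds = ((1 - 12*pi**2)/(16*pi**3)) - ((1 - 20*pi**2)/(16*pi**3)) = 1/(2*pi).
Hence b_4 = 1/(2*pi).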